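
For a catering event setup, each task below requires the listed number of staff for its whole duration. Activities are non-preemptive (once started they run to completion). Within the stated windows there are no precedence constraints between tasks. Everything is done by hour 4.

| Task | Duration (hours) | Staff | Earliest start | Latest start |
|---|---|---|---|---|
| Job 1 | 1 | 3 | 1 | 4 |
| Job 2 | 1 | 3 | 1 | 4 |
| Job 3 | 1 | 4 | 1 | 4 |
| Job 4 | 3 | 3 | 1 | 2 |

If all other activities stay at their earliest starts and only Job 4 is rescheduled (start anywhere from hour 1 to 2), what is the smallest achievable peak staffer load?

10

Job 4@1: h1:13  h2:3  h3:3  h4:0 → peak 13
Job 4@2: h1:10  h2:3  h3:3  h4:3 → peak 10
Best is Job 4@2, peak 10.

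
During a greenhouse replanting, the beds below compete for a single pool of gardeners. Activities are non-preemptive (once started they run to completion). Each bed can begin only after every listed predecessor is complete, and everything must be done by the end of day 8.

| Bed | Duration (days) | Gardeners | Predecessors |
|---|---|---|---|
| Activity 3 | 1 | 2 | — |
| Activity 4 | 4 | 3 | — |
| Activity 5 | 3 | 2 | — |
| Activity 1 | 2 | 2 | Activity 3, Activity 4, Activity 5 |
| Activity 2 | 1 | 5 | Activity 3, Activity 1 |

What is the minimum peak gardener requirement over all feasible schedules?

Early-start (Activity 3@1, Activity 4@1, Activity 5@1, Activity 1@5, Activity 2@7) gives peak 7: d1:7  d2:5  d3:5  d4:3  d5:2  d6:2  d7:5  d8:0.
Shift Activity 5→2.
Schedule Activity 3@1, Activity 4@1, Activity 5@2, Activity 1@5, Activity 2@7: d1:5  d2:5  d3:5  d4:5  d5:2  d6:2  d7:5  d8:0 — peak 5.

5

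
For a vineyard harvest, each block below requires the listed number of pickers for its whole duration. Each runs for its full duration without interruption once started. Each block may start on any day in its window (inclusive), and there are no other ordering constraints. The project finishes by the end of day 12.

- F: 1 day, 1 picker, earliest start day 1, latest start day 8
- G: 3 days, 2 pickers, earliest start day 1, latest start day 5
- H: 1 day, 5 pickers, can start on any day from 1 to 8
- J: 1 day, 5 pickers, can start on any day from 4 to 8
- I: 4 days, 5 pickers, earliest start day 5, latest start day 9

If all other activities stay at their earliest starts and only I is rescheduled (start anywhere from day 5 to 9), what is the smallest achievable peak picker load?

8

I@5: d1:8  d2:2  d3:2  d4:5  d5:5  d6:5  d7:5  d8:5  d9:0  d10:0  d11:0  d12:0 → peak 8
I@6: d1:8  d2:2  d3:2  d4:5  d5:0  d6:5  d7:5  d8:5  d9:5  d10:0  d11:0  d12:0 → peak 8
I@7: d1:8  d2:2  d3:2  d4:5  d5:0  d6:0  d7:5  d8:5  d9:5  d10:5  d11:0  d12:0 → peak 8
I@8: d1:8  d2:2  d3:2  d4:5  d5:0  d6:0  d7:0  d8:5  d9:5  d10:5  d11:5  d12:0 → peak 8
I@9: d1:8  d2:2  d3:2  d4:5  d5:0  d6:0  d7:0  d8:0  d9:5  d10:5  d11:5  d12:5 → peak 8
Best is I@5, peak 8.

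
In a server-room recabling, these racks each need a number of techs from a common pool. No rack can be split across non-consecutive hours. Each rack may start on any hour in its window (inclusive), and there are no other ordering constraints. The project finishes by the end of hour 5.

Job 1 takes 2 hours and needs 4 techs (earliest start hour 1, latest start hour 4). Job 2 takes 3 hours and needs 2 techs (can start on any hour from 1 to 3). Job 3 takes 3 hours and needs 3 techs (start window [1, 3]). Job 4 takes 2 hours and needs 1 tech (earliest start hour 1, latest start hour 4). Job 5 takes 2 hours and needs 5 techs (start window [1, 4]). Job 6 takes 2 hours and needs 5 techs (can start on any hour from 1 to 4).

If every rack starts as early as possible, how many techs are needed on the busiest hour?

Early-start schedule: Job 1@1, Job 2@1, Job 3@1, Job 4@1, Job 5@1, Job 6@1.
Load per hour: hour 1: 20, hour 2: 20, hour 3: 5, hour 4: 0, hour 5: 0.
Peak is 20.

20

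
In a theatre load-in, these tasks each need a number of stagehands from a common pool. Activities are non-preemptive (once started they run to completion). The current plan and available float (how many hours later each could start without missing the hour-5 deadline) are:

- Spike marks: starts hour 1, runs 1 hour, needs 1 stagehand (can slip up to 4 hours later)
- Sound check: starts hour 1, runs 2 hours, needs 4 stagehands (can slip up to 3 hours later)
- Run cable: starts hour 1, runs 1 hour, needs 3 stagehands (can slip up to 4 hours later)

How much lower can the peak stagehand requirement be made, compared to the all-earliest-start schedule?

4

Early-start peak: h1:8  h2:4  h3:0  h4:0  h5:0 ⇒ 8.
Leveled (Spike marks@1, Sound check@2, Run cable@1): h1:4  h2:4  h3:4  h4:0  h5:0 ⇒ 4.
Reduction 8 − 4 = 4.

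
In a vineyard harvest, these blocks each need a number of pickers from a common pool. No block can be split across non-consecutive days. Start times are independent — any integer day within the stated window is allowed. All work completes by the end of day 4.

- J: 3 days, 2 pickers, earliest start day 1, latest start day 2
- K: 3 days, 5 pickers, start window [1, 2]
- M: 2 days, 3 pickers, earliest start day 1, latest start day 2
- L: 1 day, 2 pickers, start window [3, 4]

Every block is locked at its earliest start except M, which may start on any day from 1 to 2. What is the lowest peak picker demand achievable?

M@1: d1:10  d2:10  d3:9  d4:0 → peak 10
M@2: d1:7  d2:10  d3:12  d4:0 → peak 12
Best is M@1, peak 10.

10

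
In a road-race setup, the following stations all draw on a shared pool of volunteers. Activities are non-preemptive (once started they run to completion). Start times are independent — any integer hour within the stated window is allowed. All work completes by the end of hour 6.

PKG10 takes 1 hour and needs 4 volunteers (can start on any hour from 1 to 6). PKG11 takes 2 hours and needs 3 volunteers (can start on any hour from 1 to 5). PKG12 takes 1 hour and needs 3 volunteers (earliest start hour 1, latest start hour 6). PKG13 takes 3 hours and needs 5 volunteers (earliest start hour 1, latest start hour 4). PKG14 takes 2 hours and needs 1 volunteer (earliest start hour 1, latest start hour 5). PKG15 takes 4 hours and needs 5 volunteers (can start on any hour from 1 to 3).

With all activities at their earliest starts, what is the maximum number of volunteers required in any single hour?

21

Early-start schedule: PKG10@1, PKG11@1, PKG12@1, PKG13@1, PKG14@1, PKG15@1.
Load per hour: hour 1: 21, hour 2: 14, hour 3: 10, hour 4: 5, hour 5: 0, hour 6: 0.
Peak is 21.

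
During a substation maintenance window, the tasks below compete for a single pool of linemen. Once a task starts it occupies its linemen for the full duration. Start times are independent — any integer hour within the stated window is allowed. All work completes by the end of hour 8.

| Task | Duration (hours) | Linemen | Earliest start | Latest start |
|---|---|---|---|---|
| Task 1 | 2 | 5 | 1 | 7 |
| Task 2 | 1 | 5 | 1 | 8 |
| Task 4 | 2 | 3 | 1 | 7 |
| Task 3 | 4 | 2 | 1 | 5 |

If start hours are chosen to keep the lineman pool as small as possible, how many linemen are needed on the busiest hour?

Early-start (Task 1@1, Task 2@1, Task 4@1, Task 3@1) gives peak 15: h1:15  h2:10  h3:2  h4:2  h5:0  h6:0  h7:0  h8:0.
Shift Task 2→3, Task 4→4, Task 3→4.
Schedule Task 1@1, Task 2@3, Task 4@4, Task 3@4: h1:5  h2:5  h3:5  h4:5  h5:5  h6:2  h7:2  h8:0 — peak 5.

5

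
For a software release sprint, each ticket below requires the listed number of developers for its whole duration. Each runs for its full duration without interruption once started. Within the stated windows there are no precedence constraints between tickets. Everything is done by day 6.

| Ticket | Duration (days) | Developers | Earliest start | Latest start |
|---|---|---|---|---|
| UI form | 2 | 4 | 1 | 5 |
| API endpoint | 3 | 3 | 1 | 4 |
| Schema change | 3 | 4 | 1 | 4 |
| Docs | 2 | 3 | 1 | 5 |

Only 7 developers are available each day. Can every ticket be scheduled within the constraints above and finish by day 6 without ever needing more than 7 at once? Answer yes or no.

yes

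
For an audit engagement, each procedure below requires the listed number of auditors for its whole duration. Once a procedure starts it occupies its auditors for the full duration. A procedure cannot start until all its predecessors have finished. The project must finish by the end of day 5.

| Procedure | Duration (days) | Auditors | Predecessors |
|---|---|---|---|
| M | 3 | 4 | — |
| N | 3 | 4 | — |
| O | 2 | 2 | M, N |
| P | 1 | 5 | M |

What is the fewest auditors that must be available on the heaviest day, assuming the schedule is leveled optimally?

Schedule M@1, N@1, O@4, P@4: d1:8  d2:8  d3:8  d4:7  d5:2 — peak 8.
No arrangement of the 2 feasible schedules does better.

8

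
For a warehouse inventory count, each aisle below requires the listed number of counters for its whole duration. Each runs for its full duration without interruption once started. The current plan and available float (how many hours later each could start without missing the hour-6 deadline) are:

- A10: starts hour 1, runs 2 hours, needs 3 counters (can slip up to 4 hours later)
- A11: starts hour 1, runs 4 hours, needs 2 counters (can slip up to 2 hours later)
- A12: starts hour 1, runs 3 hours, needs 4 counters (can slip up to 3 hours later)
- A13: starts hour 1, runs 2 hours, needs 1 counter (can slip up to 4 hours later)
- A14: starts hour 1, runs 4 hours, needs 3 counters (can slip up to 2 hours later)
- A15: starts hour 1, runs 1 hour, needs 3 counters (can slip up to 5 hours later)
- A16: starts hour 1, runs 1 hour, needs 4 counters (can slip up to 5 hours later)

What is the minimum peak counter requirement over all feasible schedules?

Early-start (A10@1, A11@1, A12@1, A13@1, A14@1, A15@1, A16@1) gives peak 20: h1:20  h2:13  h3:9  h4:5  h5:0  h6:0.
Shift A13→4, A14→3, A15→4, A16→5.
Schedule A10@1, A11@1, A12@1, A13@4, A14@3, A15@4, A16@5: h1:9  h2:9  h3:9  h4:9  h5:8  h6:3 — peak 9.

9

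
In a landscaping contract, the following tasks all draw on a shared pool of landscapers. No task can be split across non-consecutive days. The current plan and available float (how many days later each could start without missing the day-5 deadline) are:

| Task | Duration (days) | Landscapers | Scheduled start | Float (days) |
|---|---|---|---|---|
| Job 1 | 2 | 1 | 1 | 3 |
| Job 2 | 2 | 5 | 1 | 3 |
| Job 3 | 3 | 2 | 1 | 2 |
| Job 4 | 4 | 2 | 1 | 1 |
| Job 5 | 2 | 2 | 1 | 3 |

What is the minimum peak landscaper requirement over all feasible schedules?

Early-start (Job 1@1, Job 2@1, Job 3@1, Job 4@1, Job 5@1) gives peak 12: d1:12  d2:12  d3:4  d4:2  d5:0.
Shift Job 2→4.
Schedule Job 1@1, Job 2@4, Job 3@1, Job 4@1, Job 5@1: d1:7  d2:7  d3:4  d4:7  d5:5 — peak 7.

7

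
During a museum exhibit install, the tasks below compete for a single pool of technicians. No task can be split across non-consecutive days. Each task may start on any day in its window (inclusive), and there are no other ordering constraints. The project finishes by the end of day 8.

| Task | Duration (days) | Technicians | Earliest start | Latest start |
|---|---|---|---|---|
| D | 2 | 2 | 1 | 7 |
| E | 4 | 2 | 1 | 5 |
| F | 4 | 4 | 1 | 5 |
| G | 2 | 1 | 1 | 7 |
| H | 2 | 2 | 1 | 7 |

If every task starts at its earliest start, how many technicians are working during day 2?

At early start, day 2 has: D, E, F, G, H.
Demand: 2 + 2 + 4 + 1 + 2 = 11.

11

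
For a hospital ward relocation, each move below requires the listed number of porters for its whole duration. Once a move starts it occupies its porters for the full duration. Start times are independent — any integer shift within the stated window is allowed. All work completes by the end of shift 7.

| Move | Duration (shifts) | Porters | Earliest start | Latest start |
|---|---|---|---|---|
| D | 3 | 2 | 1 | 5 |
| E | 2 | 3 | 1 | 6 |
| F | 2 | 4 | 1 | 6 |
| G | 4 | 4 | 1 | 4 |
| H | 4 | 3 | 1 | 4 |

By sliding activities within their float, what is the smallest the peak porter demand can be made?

8

Early-start (D@1, E@1, F@1, G@1, H@1) gives peak 16: s1:16  s2:16  s3:9  s4:7  s5:0  s6:0  s7:0.
Shift F→5, G→4.
Schedule D@1, E@1, F@5, G@4, H@1: s1:8  s2:8  s3:5  s4:7  s5:8  s6:8  s7:4 — peak 8.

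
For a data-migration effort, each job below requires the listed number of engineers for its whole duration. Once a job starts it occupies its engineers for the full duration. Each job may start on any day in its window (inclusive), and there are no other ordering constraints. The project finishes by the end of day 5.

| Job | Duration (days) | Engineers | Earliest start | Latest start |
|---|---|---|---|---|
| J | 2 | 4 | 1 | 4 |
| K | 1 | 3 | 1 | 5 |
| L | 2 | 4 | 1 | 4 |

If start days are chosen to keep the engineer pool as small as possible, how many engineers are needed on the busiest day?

4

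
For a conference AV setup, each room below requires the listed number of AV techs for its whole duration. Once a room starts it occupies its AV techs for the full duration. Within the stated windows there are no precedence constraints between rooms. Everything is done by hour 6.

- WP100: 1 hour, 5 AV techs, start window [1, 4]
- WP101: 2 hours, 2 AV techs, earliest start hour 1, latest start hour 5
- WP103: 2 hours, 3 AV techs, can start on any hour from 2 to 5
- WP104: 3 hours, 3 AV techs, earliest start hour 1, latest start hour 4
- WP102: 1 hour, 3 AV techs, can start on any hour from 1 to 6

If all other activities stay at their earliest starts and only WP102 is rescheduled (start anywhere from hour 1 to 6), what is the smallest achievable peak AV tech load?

10

WP102@1: h1:13  h2:8  h3:6  h4:0  h5:0  h6:0 → peak 13
WP102@2: h1:10  h2:11  h3:6  h4:0  h5:0  h6:0 → peak 11
WP102@3: h1:10  h2:8  h3:9  h4:0  h5:0  h6:0 → peak 10
WP102@4: h1:10  h2:8  h3:6  h4:3  h5:0  h6:0 → peak 10
WP102@5: h1:10  h2:8  h3:6  h4:0  h5:3  h6:0 → peak 10
WP102@6: h1:10  h2:8  h3:6  h4:0  h5:0  h6:3 → peak 10
Best is WP102@3, peak 10.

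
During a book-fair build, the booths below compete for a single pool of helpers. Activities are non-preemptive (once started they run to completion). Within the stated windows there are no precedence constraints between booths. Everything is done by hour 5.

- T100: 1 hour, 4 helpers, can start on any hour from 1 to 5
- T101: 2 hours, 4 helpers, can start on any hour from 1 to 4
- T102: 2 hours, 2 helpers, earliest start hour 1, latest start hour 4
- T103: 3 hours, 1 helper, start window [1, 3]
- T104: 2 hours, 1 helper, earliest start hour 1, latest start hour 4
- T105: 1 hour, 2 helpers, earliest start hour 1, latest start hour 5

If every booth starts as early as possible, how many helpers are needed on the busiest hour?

Early-start schedule: T100@1, T101@1, T102@1, T103@1, T104@1, T105@1.
Load per hour: hour 1: 14, hour 2: 8, hour 3: 1, hour 4: 0, hour 5: 0.
Peak is 14.

14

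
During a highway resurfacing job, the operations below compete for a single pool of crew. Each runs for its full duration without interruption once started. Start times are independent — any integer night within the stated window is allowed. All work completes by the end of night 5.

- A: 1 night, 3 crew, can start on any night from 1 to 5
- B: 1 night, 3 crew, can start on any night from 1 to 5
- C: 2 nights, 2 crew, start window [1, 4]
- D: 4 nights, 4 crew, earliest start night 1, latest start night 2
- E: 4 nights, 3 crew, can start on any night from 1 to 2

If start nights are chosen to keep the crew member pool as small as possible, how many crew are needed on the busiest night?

Early-start (A@1, B@1, C@1, D@1, E@1) gives peak 15: n1:15  n2:9  n3:7  n4:7  n5:0.
Shift D→2, E→2.
Schedule A@1, B@1, C@1, D@2, E@2: n1:8  n2:9  n3:7  n4:7  n5:7 — peak 9.

9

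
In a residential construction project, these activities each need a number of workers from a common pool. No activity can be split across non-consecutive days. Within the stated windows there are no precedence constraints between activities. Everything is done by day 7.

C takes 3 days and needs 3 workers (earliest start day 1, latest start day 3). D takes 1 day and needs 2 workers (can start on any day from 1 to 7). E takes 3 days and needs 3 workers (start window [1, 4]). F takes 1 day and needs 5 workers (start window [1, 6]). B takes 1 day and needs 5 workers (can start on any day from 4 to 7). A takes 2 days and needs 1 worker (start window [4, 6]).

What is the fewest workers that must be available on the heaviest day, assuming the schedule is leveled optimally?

6

Early-start (C@1, D@1, E@1, F@1, B@4, A@4) gives peak 13: d1:13  d2:6  d3:6  d4:6  d5:1  d6:0  d7:0.
Shift E→2, F→5, B→6.
Schedule C@1, D@1, E@2, F@5, B@6, A@4: d1:5  d2:6  d3:6  d4:4  d5:6  d6:5  d7:0 — peak 6.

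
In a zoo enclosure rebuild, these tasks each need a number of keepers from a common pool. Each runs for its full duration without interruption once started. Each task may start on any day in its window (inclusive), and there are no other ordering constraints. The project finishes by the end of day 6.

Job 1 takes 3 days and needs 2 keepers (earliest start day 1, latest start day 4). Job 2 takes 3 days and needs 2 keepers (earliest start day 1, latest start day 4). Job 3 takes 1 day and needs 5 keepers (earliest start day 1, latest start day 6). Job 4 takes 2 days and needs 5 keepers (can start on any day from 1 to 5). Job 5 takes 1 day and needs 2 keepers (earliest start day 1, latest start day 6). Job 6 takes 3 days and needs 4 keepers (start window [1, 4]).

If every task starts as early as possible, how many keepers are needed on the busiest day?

Early-start schedule: Job 1@1, Job 2@1, Job 3@1, Job 4@1, Job 5@1, Job 6@1.
Load per day: day 1: 20, day 2: 13, day 3: 8, day 4: 0, day 5: 0, day 6: 0.
Peak is 20.

20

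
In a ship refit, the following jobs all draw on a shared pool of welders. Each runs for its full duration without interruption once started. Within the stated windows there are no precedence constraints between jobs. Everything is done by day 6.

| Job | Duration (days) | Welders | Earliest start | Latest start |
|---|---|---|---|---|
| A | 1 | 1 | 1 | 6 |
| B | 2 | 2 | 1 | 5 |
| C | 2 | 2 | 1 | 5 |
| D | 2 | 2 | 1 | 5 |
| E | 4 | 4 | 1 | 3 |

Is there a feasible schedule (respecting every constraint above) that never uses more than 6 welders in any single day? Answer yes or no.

Schedule A@1, B@1, C@1, D@2, E@3: d1:5  d2:6  d3:6  d4:4  d5:4  d6:4 — peak 6 ≤ 6.

yes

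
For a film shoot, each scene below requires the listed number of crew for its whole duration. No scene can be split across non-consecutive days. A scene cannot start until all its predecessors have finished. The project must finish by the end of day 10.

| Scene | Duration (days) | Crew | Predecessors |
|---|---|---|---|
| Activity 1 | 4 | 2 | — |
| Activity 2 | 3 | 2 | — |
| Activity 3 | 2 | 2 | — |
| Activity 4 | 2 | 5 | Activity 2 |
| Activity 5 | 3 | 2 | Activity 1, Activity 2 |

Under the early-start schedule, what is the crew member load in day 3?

At early start, day 3 has: Activity 1, Activity 2.
Demand: 2 + 2 = 4.

4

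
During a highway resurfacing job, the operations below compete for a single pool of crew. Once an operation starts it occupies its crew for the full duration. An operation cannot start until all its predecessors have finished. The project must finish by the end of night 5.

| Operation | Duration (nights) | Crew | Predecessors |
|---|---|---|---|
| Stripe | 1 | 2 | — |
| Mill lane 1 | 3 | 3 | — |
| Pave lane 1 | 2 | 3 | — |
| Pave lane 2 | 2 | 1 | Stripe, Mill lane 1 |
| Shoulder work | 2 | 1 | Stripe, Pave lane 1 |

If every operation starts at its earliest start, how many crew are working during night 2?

At early start, night 2 has: Mill lane 1, Pave lane 1.
Demand: 3 + 3 = 6.

6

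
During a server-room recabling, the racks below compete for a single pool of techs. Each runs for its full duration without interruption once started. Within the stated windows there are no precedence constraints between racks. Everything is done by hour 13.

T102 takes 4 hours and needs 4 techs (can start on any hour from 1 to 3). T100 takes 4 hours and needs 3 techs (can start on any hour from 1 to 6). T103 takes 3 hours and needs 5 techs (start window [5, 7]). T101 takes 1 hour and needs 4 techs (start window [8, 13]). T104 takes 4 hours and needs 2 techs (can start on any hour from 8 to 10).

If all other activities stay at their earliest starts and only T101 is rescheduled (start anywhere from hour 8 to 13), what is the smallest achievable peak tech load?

T101@8: h1:7  h2:7  h3:7  h4:7  h5:5  h6:5  h7:5  h8:6  h9:2  h10:2  h11:2  h12:0  h13:0 → peak 7
T101@9: h1:7  h2:7  h3:7  h4:7  h5:5  h6:5  h7:5  h8:2  h9:6  h10:2  h11:2  h12:0  h13:0 → peak 7
T101@10: h1:7  h2:7  h3:7  h4:7  h5:5  h6:5  h7:5  h8:2  h9:2  h10:6  h11:2  h12:0  h13:0 → peak 7
T101@11: h1:7  h2:7  h3:7  h4:7  h5:5  h6:5  h7:5  h8:2  h9:2  h10:2  h11:6  h12:0  h13:0 → peak 7
T101@12: h1:7  h2:7  h3:7  h4:7  h5:5  h6:5  h7:5  h8:2  h9:2  h10:2  h11:2  h12:4  h13:0 → peak 7
T101@13: h1:7  h2:7  h3:7  h4:7  h5:5  h6:5  h7:5  h8:2  h9:2  h10:2  h11:2  h12:0  h13:4 → peak 7
Best is T101@8, peak 7.

7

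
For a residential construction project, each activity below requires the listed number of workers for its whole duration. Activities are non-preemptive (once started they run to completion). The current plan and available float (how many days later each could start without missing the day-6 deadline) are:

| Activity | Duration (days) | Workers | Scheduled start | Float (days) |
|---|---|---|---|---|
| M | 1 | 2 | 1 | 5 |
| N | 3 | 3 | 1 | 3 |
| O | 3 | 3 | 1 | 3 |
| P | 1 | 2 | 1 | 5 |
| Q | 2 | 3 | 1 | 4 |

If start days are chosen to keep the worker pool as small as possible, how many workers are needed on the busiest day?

6

Early-start (M@1, N@1, O@1, P@1, Q@1) gives peak 13: d1:13  d2:9  d3:6  d4:0  d5:0  d6:0.
Shift O→2, P→4, Q→5.
Schedule M@1, N@1, O@2, P@4, Q@5: d1:5  d2:6  d3:6  d4:5  d5:3  d6:3 — peak 6.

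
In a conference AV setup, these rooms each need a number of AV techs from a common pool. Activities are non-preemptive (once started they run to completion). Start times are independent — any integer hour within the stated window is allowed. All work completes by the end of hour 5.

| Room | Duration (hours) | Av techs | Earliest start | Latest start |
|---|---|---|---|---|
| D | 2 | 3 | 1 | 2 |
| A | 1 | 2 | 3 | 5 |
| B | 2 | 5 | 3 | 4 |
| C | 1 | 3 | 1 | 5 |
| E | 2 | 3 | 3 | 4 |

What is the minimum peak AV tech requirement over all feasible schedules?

Early-start (D@1, A@3, B@3, C@1, E@3) gives peak 10: h1:6  h2:3  h3:10  h4:8  h5:0.
Shift E→4.
Schedule D@1, A@3, B@3, C@1, E@4: h1:6  h2:3  h3:7  h4:8  h5:3 — peak 8.

8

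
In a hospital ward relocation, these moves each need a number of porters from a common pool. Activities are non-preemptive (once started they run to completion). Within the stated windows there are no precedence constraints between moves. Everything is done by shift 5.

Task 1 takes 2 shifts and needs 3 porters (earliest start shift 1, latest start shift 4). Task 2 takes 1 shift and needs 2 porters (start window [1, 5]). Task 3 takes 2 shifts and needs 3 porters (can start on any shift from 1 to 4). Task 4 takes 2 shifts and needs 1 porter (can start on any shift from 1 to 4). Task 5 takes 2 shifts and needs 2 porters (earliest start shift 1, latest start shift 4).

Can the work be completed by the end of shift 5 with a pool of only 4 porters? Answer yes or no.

no

The minimum achievable peak is 5; 4 < 5, so no feasible schedule stays within the cap.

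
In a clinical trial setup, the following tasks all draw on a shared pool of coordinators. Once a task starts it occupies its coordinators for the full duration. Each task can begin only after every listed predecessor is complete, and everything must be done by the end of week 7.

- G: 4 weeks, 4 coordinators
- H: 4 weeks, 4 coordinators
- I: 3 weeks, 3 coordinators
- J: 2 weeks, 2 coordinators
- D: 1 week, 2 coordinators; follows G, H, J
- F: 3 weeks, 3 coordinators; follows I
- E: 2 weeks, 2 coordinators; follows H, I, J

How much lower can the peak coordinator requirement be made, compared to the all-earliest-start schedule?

2

Early-start peak: w1:13  w2:13  w3:11  w4:11  w5:7  w6:5  w7:0 ⇒ 13.
Leveled (G@1, H@1, I@1, J@4, D@6, F@5, E@6): w1:11  w2:11  w3:11  w4:10  w5:5  w6:7  w7:5 ⇒ 11.
Reduction 13 − 11 = 2.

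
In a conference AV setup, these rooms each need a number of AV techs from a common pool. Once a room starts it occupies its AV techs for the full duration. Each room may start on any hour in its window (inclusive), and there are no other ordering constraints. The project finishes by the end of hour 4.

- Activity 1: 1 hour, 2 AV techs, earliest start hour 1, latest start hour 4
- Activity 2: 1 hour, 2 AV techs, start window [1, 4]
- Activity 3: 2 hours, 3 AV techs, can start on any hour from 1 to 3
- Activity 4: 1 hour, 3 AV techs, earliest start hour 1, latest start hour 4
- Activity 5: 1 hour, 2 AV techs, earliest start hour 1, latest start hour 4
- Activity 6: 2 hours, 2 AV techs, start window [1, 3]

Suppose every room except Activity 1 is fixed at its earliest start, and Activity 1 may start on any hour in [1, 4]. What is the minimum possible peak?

12

Activity 1@1: h1:14  h2:5  h3:0  h4:0 → peak 14
Activity 1@2: h1:12  h2:7  h3:0  h4:0 → peak 12
Activity 1@3: h1:12  h2:5  h3:2  h4:0 → peak 12
Activity 1@4: h1:12  h2:5  h3:0  h4:2 → peak 12
Best is Activity 1@2, peak 12.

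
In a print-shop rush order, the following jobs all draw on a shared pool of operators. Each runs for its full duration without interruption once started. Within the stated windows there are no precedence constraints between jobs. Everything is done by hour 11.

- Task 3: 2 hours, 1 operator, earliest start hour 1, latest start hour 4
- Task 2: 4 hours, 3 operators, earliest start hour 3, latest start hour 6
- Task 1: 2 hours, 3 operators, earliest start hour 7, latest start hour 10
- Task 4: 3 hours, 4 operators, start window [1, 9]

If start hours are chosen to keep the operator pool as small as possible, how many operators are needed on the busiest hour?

Early-start (Task 3@1, Task 2@3, Task 1@7, Task 4@1) gives peak 7: h1:5  h2:5  h3:7  h4:3  h5:3  h6:3  h7:3  h8:3  h9:0  h10:0  h11:0.
Shift Task 4→9.
Schedule Task 3@1, Task 2@3, Task 1@7, Task 4@9: h1:1  h2:1  h3:3  h4:3  h5:3  h6:3  h7:3  h8:3  h9:4  h10:4  h11:4 — peak 4.

4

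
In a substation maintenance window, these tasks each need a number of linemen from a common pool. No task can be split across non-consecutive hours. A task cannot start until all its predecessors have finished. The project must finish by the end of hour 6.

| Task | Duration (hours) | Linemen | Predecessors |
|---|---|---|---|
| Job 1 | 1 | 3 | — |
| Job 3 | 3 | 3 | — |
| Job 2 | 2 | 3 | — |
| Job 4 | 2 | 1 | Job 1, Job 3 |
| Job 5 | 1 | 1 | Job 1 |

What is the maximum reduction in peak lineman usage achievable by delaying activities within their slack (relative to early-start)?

Early-start peak: h1:9  h2:7  h3:3  h4:1  h5:1  h6:0 ⇒ 9.
Leveled (Job 1@1, Job 3@2, Job 2@5, Job 4@5, Job 5@2): h1:3  h2:4  h3:3  h4:3  h5:4  h6:4 ⇒ 4.
Reduction 9 − 4 = 5.

5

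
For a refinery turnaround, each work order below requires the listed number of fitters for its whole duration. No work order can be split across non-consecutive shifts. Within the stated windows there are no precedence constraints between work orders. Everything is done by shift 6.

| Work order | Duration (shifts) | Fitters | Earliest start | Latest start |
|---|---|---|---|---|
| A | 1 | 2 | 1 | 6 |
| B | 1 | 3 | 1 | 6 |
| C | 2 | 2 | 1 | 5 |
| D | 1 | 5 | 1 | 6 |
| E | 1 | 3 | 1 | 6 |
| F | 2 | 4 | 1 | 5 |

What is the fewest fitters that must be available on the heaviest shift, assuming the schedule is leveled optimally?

Early-start (A@1, B@1, C@1, D@1, E@1, F@1) gives peak 19: s1:19  s2:6  s3:0  s4:0  s5:0  s6:0.
Shift C→2, D→4, E→2, F→5.
Schedule A@1, B@1, C@2, D@4, E@2, F@5: s1:5  s2:5  s3:2  s4:5  s5:4  s6:4 — peak 5.
Total fitter-shifts = 25 over 6 shifts ⇒ peak ≥ ⌈25/6⌉ = 5, so 5 is optimal.

5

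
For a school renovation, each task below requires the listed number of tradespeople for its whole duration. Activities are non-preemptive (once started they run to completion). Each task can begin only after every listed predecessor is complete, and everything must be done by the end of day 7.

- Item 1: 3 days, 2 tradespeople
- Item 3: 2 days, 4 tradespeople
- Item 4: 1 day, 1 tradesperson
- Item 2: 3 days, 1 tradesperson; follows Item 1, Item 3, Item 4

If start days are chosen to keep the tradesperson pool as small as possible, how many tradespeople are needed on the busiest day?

6

Early-start (Item 1@1, Item 3@1, Item 4@1, Item 2@4) gives peak 7: d1:7  d2:6  d3:2  d4:1  d5:1  d6:1  d7:0.
Shift Item 4→3.
Schedule Item 1@1, Item 3@1, Item 4@3, Item 2@4: d1:6  d2:6  d3:3  d4:1  d5:1  d6:1  d7:0 — peak 6.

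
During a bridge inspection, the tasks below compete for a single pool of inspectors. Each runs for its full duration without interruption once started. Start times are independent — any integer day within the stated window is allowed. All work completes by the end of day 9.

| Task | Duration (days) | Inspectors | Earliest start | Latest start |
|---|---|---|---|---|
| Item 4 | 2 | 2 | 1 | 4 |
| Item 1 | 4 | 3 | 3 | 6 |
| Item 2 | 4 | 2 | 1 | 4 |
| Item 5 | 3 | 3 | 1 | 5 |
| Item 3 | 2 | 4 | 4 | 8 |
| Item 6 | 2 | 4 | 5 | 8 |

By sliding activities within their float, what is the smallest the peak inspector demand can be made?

Early-start (Item 4@1, Item 1@3, Item 2@1, Item 5@1, Item 3@4, Item 6@5) gives peak 11: d1:7  d2:7  d3:8  d4:9  d5:11  d6:7  d7:0  d8:0  d9:0.
Shift Item 1→4, Item 3→5, Item 6→7.
Schedule Item 4@1, Item 1@4, Item 2@1, Item 5@1, Item 3@5, Item 6@7: d1:7  d2:7  d3:5  d4:5  d5:7  d6:7  d7:7  d8:4  d9:0 — peak 7.

7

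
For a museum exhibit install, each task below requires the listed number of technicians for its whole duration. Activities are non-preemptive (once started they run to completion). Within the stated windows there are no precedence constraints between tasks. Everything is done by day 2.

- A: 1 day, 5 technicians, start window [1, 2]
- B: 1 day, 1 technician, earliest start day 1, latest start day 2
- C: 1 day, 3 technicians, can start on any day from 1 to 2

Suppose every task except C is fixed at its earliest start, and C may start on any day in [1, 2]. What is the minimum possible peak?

C@1: d1:9  d2:0 → peak 9
C@2: d1:6  d2:3 → peak 6
Best is C@2, peak 6.

6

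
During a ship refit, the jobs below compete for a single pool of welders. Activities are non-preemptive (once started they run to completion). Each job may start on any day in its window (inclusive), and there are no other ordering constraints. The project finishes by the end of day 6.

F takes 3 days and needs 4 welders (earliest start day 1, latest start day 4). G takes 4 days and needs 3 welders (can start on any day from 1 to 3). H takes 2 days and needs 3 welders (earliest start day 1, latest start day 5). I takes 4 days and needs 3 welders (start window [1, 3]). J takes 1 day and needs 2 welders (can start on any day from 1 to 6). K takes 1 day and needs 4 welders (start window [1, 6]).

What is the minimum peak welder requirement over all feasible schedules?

10

Early-start (F@1, G@1, H@1, I@1, J@1, K@1) gives peak 19: d1:19  d2:13  d3:10  d4:6  d5:0  d6:0.
Shift I→3, J→4, K→5.
Schedule F@1, G@1, H@1, I@3, J@4, K@5: d1:10  d2:10  d3:10  d4:8  d5:7  d6:3 — peak 10.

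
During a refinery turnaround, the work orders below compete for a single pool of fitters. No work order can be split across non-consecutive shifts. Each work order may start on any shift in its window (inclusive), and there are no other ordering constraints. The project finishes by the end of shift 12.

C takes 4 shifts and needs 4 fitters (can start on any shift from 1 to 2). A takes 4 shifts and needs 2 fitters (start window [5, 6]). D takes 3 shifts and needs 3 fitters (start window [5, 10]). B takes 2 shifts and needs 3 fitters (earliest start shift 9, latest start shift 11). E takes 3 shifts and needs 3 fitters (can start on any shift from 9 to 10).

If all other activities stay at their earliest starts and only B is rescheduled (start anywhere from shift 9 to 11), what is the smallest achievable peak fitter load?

6

B@9: s1:4  s2:4  s3:4  s4:4  s5:5  s6:5  s7:5  s8:2  s9:6  s10:6  s11:3  s12:0 → peak 6
B@10: s1:4  s2:4  s3:4  s4:4  s5:5  s6:5  s7:5  s8:2  s9:3  s10:6  s11:6  s12:0 → peak 6
B@11: s1:4  s2:4  s3:4  s4:4  s5:5  s6:5  s7:5  s8:2  s9:3  s10:3  s11:6  s12:3 → peak 6
Best is B@9, peak 6.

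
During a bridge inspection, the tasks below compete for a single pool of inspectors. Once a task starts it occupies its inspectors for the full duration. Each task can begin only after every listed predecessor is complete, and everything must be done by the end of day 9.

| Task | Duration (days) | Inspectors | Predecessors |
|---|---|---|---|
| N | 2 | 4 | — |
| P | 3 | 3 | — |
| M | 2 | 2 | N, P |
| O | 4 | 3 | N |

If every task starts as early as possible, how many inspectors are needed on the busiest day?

Early-start schedule: N@1, P@1, M@4, O@3.
Load per day: day 1: 7, day 2: 7, day 3: 6, day 4: 5, day 5: 5, day 6: 3, day 7: 0, day 8: 0, day 9: 0.
Peak is 7.

7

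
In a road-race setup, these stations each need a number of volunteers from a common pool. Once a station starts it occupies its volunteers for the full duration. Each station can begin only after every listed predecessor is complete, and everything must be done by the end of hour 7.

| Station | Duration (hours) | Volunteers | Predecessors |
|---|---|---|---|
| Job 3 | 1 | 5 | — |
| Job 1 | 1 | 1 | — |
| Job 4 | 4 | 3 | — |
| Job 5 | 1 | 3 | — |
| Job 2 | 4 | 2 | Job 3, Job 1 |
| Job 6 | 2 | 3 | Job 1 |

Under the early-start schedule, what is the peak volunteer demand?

12

Early-start schedule: Job 3@1, Job 1@1, Job 4@1, Job 5@1, Job 2@2, Job 6@2.
Load per hour: hour 1: 12, hour 2: 8, hour 3: 8, hour 4: 5, hour 5: 2, hour 6: 0, hour 7: 0.
Peak is 12.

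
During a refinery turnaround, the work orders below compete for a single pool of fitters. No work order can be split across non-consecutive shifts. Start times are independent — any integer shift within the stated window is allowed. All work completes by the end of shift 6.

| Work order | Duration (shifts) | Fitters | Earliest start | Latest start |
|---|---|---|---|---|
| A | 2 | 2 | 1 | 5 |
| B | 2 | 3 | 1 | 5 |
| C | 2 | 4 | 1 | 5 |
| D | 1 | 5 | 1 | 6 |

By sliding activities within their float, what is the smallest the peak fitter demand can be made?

Early-start (A@1, B@1, C@1, D@1) gives peak 14: s1:14  s2:9  s3:0  s4:0  s5:0  s6:0.
Shift C→3, D→5.
Schedule A@1, B@1, C@3, D@5: s1:5  s2:5  s3:4  s4:4  s5:5  s6:0 — peak 5.

5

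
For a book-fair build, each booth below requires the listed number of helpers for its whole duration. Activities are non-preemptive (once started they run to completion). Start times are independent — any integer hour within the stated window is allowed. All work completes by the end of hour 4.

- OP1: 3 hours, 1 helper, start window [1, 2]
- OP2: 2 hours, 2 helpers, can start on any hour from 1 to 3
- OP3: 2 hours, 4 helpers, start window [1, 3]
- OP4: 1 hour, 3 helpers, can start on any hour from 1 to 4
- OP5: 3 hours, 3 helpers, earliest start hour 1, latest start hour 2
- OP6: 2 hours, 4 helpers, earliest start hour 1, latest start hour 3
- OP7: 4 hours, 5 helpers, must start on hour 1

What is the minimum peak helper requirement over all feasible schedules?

Early-start (OP1@1, OP2@1, OP3@1, OP4@1, OP5@1, OP6@1, OP7@1) gives peak 22: h1:22  h2:19  h3:9  h4:5.
Shift OP5→2, OP6→3.
Schedule OP1@1, OP2@1, OP3@1, OP4@1, OP5@2, OP6@3, OP7@1: h1:15  h2:15  h3:13  h4:12 — peak 15.

15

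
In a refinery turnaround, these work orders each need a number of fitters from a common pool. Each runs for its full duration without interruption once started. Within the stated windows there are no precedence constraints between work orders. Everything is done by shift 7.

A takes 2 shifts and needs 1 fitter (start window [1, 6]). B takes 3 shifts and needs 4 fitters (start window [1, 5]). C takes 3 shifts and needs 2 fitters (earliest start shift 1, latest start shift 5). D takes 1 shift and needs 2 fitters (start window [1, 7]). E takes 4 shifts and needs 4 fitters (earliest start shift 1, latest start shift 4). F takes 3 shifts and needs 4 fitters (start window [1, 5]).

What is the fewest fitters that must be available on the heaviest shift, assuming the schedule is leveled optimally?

8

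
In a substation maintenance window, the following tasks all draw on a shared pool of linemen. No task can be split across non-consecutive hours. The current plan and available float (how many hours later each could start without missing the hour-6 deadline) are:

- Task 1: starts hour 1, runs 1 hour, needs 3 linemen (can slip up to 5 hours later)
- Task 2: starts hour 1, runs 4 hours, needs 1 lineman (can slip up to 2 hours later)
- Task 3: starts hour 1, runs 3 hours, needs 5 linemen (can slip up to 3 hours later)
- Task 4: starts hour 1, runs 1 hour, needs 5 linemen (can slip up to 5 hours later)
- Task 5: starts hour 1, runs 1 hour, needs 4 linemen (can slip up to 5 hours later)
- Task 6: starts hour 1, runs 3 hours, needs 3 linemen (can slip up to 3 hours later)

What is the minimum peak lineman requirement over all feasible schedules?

Early-start (Task 1@1, Task 2@1, Task 3@1, Task 4@1, Task 5@1, Task 6@1) gives peak 21: h1:21  h2:9  h3:9  h4:1  h5:0  h6:0.
Shift Task 2→2, Task 4→6, Task 5→4, Task 6→4.
Schedule Task 1@1, Task 2@2, Task 3@1, Task 4@6, Task 5@4, Task 6@4: h1:8  h2:6  h3:6  h4:8  h5:4  h6:8 — peak 8.

8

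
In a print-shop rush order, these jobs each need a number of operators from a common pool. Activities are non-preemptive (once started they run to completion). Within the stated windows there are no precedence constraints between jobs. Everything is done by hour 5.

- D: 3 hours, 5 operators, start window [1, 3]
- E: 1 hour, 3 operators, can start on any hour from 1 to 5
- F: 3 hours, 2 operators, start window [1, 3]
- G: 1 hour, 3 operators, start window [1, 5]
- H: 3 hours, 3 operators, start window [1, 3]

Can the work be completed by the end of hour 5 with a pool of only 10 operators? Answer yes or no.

Schedule D@1, E@1, F@1, G@2, H@3: h1:10  h2:10  h3:10  h4:3  h5:3 — peak 10 ≤ 10.

yes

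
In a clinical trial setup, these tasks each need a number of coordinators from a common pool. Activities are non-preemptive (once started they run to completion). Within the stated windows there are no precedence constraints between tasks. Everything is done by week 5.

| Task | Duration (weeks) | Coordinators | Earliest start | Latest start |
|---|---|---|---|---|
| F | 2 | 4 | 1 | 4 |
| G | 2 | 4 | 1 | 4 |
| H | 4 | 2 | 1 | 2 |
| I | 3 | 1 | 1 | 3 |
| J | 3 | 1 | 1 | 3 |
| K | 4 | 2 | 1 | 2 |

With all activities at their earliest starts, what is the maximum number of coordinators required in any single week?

14

Early-start schedule: F@1, G@1, H@1, I@1, J@1, K@1.
Load per week: week 1: 14, week 2: 14, week 3: 6, week 4: 4, week 5: 0.
Peak is 14.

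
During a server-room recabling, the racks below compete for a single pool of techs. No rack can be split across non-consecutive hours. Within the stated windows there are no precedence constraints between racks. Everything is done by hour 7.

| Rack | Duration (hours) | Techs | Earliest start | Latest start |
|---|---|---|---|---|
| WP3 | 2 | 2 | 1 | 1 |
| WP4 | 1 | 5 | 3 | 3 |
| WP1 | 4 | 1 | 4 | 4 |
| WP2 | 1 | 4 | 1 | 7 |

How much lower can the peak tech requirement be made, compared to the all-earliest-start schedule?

1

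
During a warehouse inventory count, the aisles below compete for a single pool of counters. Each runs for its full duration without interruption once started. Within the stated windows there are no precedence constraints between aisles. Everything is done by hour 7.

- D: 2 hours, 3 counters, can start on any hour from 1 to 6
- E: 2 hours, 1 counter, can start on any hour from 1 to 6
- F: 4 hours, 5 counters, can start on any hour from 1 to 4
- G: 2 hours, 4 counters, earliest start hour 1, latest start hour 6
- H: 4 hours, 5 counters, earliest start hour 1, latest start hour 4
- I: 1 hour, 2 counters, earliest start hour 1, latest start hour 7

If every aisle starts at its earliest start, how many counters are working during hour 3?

At early start, hour 3 has: F, H.
Demand: 5 + 5 = 10.

10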